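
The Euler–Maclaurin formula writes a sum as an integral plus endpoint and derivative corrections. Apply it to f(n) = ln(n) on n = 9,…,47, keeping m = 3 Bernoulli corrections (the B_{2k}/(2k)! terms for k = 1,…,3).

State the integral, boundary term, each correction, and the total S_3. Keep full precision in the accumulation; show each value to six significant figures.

S_3 ≈ 126.198

∫_9^47 ln(x) dx evaluates to 123.182.
Endpoint term: (f(9) + f(47))/2 = (2.19722 + 3.85015)/2 = 3.02369.
Integral + boundary = 126.206.
Correction k=1: B_{2}/2! · (f^{(1)}(47) − f^{(1)}(9)) = 1/12 · (0.0212766 − 0.111111) = -0.00748621.
Partial sum through k=1: 126.198.
Correction k=2: B_{4}/4! · (f^{(3)}(47) − f^{(3)}(9)) = −1/720 · (1.92636e-05 − 0.00274348) = 3.78364e-06.
Partial sum through k=2: 126.198.
Correction k=3: B_{6}/6! · (f^{(5)}(47) − f^{(5)}(9)) = 1/30240 · (1.04646e-07 − 0.000406442) = -1.34371e-08.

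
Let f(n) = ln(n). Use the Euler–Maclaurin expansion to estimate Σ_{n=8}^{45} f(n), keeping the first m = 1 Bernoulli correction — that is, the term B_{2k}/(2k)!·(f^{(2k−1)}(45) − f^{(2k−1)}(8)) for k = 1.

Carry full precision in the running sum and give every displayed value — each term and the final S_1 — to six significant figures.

S_1 ≈ 120.599

The integral term ∫_8^45 ln(x) dx = 117.664.
Boundary: ½(f(8) + f(45)) = ½(2.07944 + 3.80666) = 2.94305.
Integral + boundary = 120.607.
k=1: B_{2}/(2)! × [f^{(1)}(45) − f^{(1)}(8)] = 1/12 × (0.0222222 − 0.125000) = -0.00856481.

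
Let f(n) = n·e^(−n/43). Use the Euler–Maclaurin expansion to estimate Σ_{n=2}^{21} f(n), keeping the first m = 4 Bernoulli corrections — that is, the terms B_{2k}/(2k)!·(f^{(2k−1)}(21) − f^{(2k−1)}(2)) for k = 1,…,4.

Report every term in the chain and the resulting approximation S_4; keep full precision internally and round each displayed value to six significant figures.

S_4 ≈ 165.714

Integral: ∫_2^21 x·e^(−x/43) dx = 158.366.
Boundary: ½(f(2) + f(21)) = ½(1.90911 + 12.8861) = 7.39761.
Running total after boundary: 165.764.
Correction k=1: B_{2}/2! · (f^{(1)}(21) − f^{(1)}(2)) = 1/12 · (0.313947 − 0.910156) = -0.0496840.
After k=1: 165.714.
Correction k=2: B_{4}/4! · (f^{(3)}(21) − f^{(3)}(2)) = −1/720 · (0.000833530 − 0.00152475) = 9.60028e-07.
After k=2: 165.714.
Correction k=3: B_{6}/6! · (f^{(5)}(21) − f^{(5)}(2)) = 1/30240 · (8.09771e-07 − 1.38305e-06) = -1.89576e-11.
After k=3: 165.714.
Correction k=4: B_{8}/8! · (f^{(7)}(21) − f^{(7)}(2)) = −1/1209600 · (6.32094e-10 − 1.05001e-09) = 3.45497e-16.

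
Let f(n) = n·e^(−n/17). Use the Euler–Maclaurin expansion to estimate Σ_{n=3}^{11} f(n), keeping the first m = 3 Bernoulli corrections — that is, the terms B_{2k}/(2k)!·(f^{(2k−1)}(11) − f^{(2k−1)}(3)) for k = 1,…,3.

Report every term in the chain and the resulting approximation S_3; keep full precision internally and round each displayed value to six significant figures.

S_3 ≈ 39.8652

Integral: ∫_3^11 x·e^(−x/17) dx = 35.7702.
½[f(3) + f(11)] = ½[2.51467 + 5.75942] = 4.13704.
So far: 39.9073.
k=1: B_{2}/(2)! × [f^{(1)}(11) − f^{(1)}(3)] = 1/12 × (0.184794 − 0.690302) = -0.0421256.
Running total after k=1: 39.8652.
k=2: B_{4}/(4)! × [f^{(3)}(11) − f^{(3)}(3)] = −1/720 × (0.00426284 − 0.00818944) = 5.45361e-06.
Running total after k=2: 39.8652.
k=3: B_{6}/(6)! × [f^{(5)}(11) − f^{(5)}(3)] = 1/30240 × (2.72881e-05 − 4.84093e-05) = -6.98454e-10.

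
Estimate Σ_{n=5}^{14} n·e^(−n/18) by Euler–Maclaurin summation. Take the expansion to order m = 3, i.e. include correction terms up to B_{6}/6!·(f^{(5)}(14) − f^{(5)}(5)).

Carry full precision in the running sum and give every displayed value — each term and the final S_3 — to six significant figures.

S_3 ≈ 54.0339

The integral term ∫_5^14 x·e^(−x/18) dx = 48.9613.
Boundary: ½(f(5) + f(14)) = ½(3.78733 + 6.43196) = 5.10964.
So far: 54.0709.
k=1: B_{2}/(2)! × [f^{(1)}(14) − f^{(1)}(5)] = 1/12 × (0.102095 − 0.547058) = -0.0370803.
Partial sum through k=1: 54.0339.
k=2: B_{4}/(4)! × [f^{(3)}(14) − f^{(3)}(5)] = −1/720 × (0.00315107 − 0.00636416) = 4.46263e-06.
Partial sum through k=2: 54.0339.
k=3: B_{6}/(6)! × [f^{(5)}(14) − f^{(5)}(5)] = 1/30240 × (1.84785e-05 − 3.40737e-05) = -5.15714e-10.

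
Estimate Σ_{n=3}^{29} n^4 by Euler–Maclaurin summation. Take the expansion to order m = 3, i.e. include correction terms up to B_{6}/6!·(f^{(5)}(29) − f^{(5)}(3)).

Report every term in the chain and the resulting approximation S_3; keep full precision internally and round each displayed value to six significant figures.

Integral: ∫_3^29 x^4 dx = 4.10218e+06.
½[f(3) + f(29)] = ½[81.0000 + 707281] = 353681.
Integral + boundary = 4.45586e+06.
Order-1 term: 1/12 · (97556.0 − 108.000) = 8120.67.
Partial sum through k=1: 4.46398e+06.
Order-2 term: −1/720 · (696.000 − 72.0000) = -0.866667.
Partial sum through k=2: 4.46398e+06.
Order-3 term: 1/30240 · (0.00000 − 0.00000) = 0.00000.

S_3 ≈ 4.46398e+06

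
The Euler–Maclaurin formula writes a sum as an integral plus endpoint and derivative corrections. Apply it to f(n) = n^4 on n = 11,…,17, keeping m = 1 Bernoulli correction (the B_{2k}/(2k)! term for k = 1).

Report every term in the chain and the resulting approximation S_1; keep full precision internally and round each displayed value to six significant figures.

S_1 ≈ 302036

Integral: ∫_11^17 x^4 dx = 251761.
½[f(11) + f(17)] = ½[14641.0 + 83521.0] = 49081.0.
Integral + boundary = 300842.
k=1: B_{2}/(2)! × [f^{(1)}(17) − f^{(1)}(11)] = 1/12 × (19652.0 − 5324.00) = 1194.00.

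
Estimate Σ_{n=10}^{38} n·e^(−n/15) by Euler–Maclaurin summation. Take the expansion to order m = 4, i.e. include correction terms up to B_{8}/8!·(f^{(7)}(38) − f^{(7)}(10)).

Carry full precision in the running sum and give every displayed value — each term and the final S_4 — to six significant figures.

Integral: ∫_10^38 x·e^(−x/15) dx = 129.413.
½[f(10) + f(38)] = ½[5.13417 + 3.01697] = 4.07557.
Running total after boundary: 133.489.
k=1: B_{2}/(2)! × [f^{(1)}(38) − f^{(1)}(10)] = 1/12 × (-0.121737 − 0.171139) = -0.0244064.
Partial sum through k=1: 133.464.
k=2: B_{4}/(4)! × [f^{(3)}(38) − f^{(3)}(10)] = −1/720 × (0.000164669 − 0.00532433) = 7.16619e-06.
Partial sum through k=2: 133.464.
k=3: B_{6}/(6)! × [f^{(5)}(38) − f^{(5)}(10)] = 1/30240 × (3.86841e-06 − 4.39468e-05) = -1.32534e-09.
Partial sum through k=3: 133.464.
k=4: B_{8}/(8)! × [f^{(7)}(38) − f^{(7)}(10)] = −1/1209600 × (3.11332e-08 − 2.85466e-07) = 2.10262e-13.

S_4 ≈ 133.464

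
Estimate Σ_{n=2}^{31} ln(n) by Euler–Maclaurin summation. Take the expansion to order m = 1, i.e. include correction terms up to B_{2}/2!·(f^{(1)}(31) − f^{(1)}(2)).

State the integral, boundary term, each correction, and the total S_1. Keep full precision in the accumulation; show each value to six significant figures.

∫_2^31 ln(x) dx evaluates to 76.0673.
Boundary: ½(f(2) + f(31)) = ½(0.693147 + 3.43399) = 2.06357.
So far: 78.1309.
k=1: B_{2}/(2)! × [f^{(1)}(31) − f^{(1)}(2)] = 1/12 × (0.0322581 − 0.500000) = -0.0389785.

S_1 ≈ 78.0919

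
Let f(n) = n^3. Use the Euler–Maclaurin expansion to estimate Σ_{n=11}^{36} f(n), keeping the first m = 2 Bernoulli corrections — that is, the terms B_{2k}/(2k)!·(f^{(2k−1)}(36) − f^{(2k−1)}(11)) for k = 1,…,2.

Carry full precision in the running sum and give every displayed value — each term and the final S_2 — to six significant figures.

∫_11^36 x^3 dx evaluates to 416244.
Endpoint term: (f(11) + f(36))/2 = (1331.00 + 46656.0)/2 = 23993.5.
So far: 440237.
k=1: B_{2}/(2)! × [f^{(1)}(36) − f^{(1)}(11)] = 1/12 × (3888.00 − 363.000) = 293.750.
After k=1: 440531.
k=2: B_{4}/(4)! × [f^{(3)}(36) − f^{(3)}(11)] = −1/720 × (6.00000 − 6.00000) = 0.00000.

S_2 ≈ 440531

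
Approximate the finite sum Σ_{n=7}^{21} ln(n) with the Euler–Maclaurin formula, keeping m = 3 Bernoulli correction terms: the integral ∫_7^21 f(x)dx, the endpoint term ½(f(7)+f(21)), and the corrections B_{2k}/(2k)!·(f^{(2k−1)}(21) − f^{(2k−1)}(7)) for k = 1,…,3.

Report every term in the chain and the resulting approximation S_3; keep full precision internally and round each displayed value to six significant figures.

S_3 ≈ 38.8009

∫_7^21 ln(x) dx evaluates to 36.3136.
Boundary: ½(f(7) + f(21)) = ½(1.94591 + 3.04452) = 2.49522.
Running total after boundary: 38.8088.
Correction k=1: B_{2}/2! · (f^{(1)}(21) − f^{(1)}(7)) = 1/12 · (0.0476190 − 0.142857) = -0.00793651.
Partial sum through k=1: 38.8009.
Correction k=2: B_{4}/4! · (f^{(3)}(21) − f^{(3)}(7)) = −1/720 · (0.000215959 − 0.00583090) = 7.79853e-06.
Partial sum through k=2: 38.8009.
Correction k=3: B_{6}/6! · (f^{(5)}(21) − f^{(5)}(7)) = 1/30240 · (5.87645e-06 − 0.00142798) = -4.70271e-08.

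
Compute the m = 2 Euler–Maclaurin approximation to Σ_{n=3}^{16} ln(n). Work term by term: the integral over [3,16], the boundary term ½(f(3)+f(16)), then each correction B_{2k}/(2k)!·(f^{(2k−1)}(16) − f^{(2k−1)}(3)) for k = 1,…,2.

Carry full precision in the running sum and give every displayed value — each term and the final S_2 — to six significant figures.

Integral: ∫_3^16 ln(x) dx = 28.0656.
Endpoint term: (f(3) + f(16))/2 = (1.09861 + 2.77259)/2 = 1.93560.
Integral + boundary = 30.0012.
Order-1 term: 1/12 · (0.0625000 − 0.333333) = -0.0225694.
Running total after k=1: 29.9786.
Order-2 term: −1/720 · (0.000488281 − 0.0740741) = 0.000102202.

S_2 ≈ 29.9787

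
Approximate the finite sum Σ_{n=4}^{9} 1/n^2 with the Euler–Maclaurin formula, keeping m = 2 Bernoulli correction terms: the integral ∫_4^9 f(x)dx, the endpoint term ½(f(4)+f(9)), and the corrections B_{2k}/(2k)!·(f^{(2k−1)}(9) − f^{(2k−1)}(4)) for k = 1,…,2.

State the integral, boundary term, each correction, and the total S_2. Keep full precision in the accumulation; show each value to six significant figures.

S_2 ≈ 0.178655

Integral: ∫_4^9 1/x^2 dx = 0.138889.
Endpoint term: (f(4) + f(9))/2 = (0.0625000 + 0.0123457)/2 = 0.0374228.
Running total after boundary: 0.176312.
Order-1 term: 1/12 · (-0.00274348 − (-0.0312500)) = 0.00237554.
After k=1: 0.178687.
Order-2 term: −1/720 · (-0.000406442 − (-0.0234375)) = -3.19876e-05.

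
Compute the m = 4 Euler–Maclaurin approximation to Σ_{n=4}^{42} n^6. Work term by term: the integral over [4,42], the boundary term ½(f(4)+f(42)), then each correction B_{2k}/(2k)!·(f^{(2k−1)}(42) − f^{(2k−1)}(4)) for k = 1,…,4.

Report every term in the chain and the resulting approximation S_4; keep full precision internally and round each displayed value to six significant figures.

S_4 ≈ 3.57440e+10

∫_4^42 x^6 dx evaluates to 3.29342e+10.
Endpoint term: (f(4) + f(42))/2 = (4096.00 + 5.48903e+09)/2 = 2.74452e+09.
Integral + boundary = 3.56787e+10.
Correction k=1: B_{2}/2! · (f^{(1)}(42) − f^{(1)}(4)) = 1/12 · (7.84147e+08 − 6144.00) = 6.53451e+07.
Running total after k=1: 3.57441e+10.
Correction k=2: B_{4}/4! · (f^{(3)}(42) − f^{(3)}(4)) = −1/720 · (8.89056e+06 − 7680.00) = -12337.3.
Running total after k=2: 3.57440e+10.
Correction k=3: B_{6}/6! · (f^{(5)}(42) − f^{(5)}(4)) = 1/30240 · (30240.0 − 2880.00) = 0.904762.
Running total after k=3: 3.57440e+10.
Correction k=4: B_{8}/8! · (f^{(7)}(42) − f^{(7)}(4)) = −1/1209600 · (0.00000 − 0.00000) = 0.00000.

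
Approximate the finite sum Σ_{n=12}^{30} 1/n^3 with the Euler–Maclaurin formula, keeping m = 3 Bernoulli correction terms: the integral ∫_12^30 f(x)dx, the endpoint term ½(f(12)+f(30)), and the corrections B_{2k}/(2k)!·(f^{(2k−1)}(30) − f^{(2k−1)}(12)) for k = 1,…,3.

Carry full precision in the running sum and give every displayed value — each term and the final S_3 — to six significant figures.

The integral term ∫_12^30 1/x^3 dx = 0.00291667.
Boundary: ½(f(12) + f(30)) = ½(0.000578704 + 3.70370e-05) = 0.000307870.
So far: 0.00322454.
Order-1 term: 1/12 · (-3.70370e-06 − (-0.000144676)) = 1.17477e-05.
After k=1: 0.00323628.
Order-2 term: −1/720 · (-8.23045e-08 − (-2.00939e-05)) = -2.77939e-08.
After k=2: 0.00323626.
Order-3 term: 1/30240 · (-3.84088e-09 − (-5.86071e-06)) = 1.93680e-10.

S_3 ≈ 0.00323626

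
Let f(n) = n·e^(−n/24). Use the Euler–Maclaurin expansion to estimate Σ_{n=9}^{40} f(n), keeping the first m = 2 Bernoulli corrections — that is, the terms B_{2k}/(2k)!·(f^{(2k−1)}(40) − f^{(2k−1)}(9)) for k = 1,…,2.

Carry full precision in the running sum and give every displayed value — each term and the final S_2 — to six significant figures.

∫_9^40 x·e^(−x/24) dx evaluates to 254.220.
½[f(9) + f(40)] = ½[6.18560 + 7.55502] = 6.87031.
Running total after boundary: 261.090.
Correction k=1: B_{2}/2! · (f^{(1)}(40) − f^{(1)}(9)) = 1/12 · (-0.125917 − 0.429556) = -0.0462894.
After k=1: 261.044.
Correction k=2: B_{4}/4! · (f^{(3)}(40) − f^{(3)}(9)) = −1/720 · (0.000437212 − 0.00313218) = 3.74301e-06.

S_2 ≈ 261.044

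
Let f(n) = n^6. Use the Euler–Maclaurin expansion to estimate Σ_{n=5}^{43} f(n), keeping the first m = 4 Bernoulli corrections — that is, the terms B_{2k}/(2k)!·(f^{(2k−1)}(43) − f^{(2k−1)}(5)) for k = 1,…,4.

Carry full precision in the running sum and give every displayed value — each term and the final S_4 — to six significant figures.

S_4 ≈ 4.20654e+10

Integral: ∫_5^43 x^6 dx = 3.88312e+10.
Endpoint term: (f(5) + f(43))/2 = (15625.0 + 6.32136e+09)/2 = 3.16069e+09.
So far: 4.19919e+10.
Correction k=1: B_{2}/2! · (f^{(1)}(43) − f^{(1)}(5)) = 1/12 · (8.82051e+08 − 18750.0) = 7.35027e+07.
Partial sum through k=1: 4.20654e+10.
Correction k=2: B_{4}/4! · (f^{(3)}(43) − f^{(3)}(5)) = −1/720 · (9.54084e+06 − 15000.0) = -13230.3.
Partial sum through k=2: 4.20654e+10.
Correction k=3: B_{6}/6! · (f^{(5)}(43) − f^{(5)}(5)) = 1/30240 · (30960.0 − 3600.00) = 0.904762.
Partial sum through k=3: 4.20654e+10.
Correction k=4: B_{8}/8! · (f^{(7)}(43) − f^{(7)}(5)) = −1/1209600 · (0.00000 − 0.00000) = 0.00000.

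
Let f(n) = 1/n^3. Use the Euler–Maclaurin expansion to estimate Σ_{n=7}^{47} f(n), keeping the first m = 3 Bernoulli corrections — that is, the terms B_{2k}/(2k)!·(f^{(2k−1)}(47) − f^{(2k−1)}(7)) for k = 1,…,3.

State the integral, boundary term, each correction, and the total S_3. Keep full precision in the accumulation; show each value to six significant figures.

The integral term ∫_7^47 1/x^3 dx = 0.00997773.
Endpoint term: (f(7) + f(47))/2 = (0.00291545 + 9.63178e-06)/2 = 0.00146254.
So far: 0.0114403.
k=1: B_{2}/(2)! × [f^{(1)}(47) − f^{(1)}(7)] = 1/12 × (-6.14794e-07 − (-0.00124948)) = 0.000104072.
Partial sum through k=1: 0.0115443.
k=2: B_{4}/(4)! × [f^{(3)}(47) − f^{(3)}(7)] = −1/720 × (-5.56627e-09 − (-0.000509992)) = -7.08314e-07.
Partial sum through k=2: 0.0115436.
k=3: B_{6}/(6)! × [f^{(5)}(47) − f^{(5)}(7)] = 1/30240 × (-1.05832e-10 − (-0.000437136)) = 1.44555e-08.

S_3 ≈ 0.0115437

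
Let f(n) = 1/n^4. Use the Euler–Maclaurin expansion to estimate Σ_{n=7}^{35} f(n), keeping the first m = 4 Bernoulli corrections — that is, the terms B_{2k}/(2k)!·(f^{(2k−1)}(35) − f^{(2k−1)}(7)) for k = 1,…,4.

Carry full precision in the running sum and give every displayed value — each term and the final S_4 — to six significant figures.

∫_7^35 1/x^4 dx evaluates to 0.000964043.
Endpoint term: (f(7) + f(35))/2 = (0.000416493 + 6.66389e-07)/2 = 0.000208580.
So far: 0.00117262.
k=1: B_{2}/(2)! × [f^{(1)}(35) − f^{(1)}(7)] = 1/12 × (-7.61587e-08 − (-0.000237996)) = 1.98267e-05.
Partial sum through k=1: 0.00119245.
k=2: B_{4}/(4)! × [f^{(3)}(35) − f^{(3)}(7)] = −1/720 × (-1.86511e-09 − (-0.000145712)) = -2.02375e-07.
Partial sum through k=2: 0.00119225.
k=3: B_{6}/(6)! × [f^{(5)}(35) − f^{(5)}(7)] = 1/30240 × (-8.52623e-11 − (-0.000166528)) = 5.50687e-09.
Partial sum through k=3: 0.00119225.
k=4: B_{8}/(8)! × [f^{(7)}(35) − f^{(7)}(7)] = −1/1209600 × (-6.26417e-12 − (-0.000305868)) = -2.52867e-10.

S_4 ≈ 0.00119225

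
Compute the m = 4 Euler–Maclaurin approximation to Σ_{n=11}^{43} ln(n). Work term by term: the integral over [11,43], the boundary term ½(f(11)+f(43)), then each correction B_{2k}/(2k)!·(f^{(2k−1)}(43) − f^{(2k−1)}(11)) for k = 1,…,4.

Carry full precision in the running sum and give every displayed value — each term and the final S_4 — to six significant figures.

S_4 ≈ 106.429

Integral: ∫_11^43 ln(x) dx = 103.355.
Boundary: ½(f(11) + f(43)) = ½(2.39790 + 3.76120) = 3.07955.
Running total after boundary: 106.434.
Order-1 term: 1/12 · (0.0232558 − 0.0909091) = -0.00563777.
Running total after k=1: 106.429.
Order-2 term: −1/720 · (2.51550e-05 − 0.00150263) = 2.05205e-06.
Running total after k=2: 106.429.
Order-3 term: 1/30240 · (1.63256e-07 − 0.000149021) = -4.92255e-09.
Running total after k=3: 106.429.
Order-4 term: −1/1209600 · (2.64883e-09 − 3.69474e-05) = 3.05429e-11.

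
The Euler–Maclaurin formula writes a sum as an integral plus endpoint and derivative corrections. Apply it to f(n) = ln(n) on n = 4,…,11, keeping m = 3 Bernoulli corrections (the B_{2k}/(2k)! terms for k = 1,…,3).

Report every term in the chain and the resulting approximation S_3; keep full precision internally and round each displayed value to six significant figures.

∫_4^11 ln(x) dx evaluates to 13.8317.
Boundary: ½(f(4) + f(11)) = ½(1.38629 + 2.39790) = 1.89209.
Running total after boundary: 15.7238.
Correction k=1: B_{2}/2! · (f^{(1)}(11) − f^{(1)}(4)) = 1/12 · (0.0909091 − 0.250000) = -0.0132576.
Partial sum through k=1: 15.7105.
Correction k=2: B_{4}/4! · (f^{(3)}(11) − f^{(3)}(4)) = −1/720 · (0.00150263 − 0.0312500) = 4.13158e-05.
Partial sum through k=2: 15.7105.
Correction k=3: B_{6}/6! · (f^{(5)}(11) − f^{(5)}(4)) = 1/30240 · (0.000149021 − 0.0234375) = -7.70122e-07.

S_3 ≈ 15.7105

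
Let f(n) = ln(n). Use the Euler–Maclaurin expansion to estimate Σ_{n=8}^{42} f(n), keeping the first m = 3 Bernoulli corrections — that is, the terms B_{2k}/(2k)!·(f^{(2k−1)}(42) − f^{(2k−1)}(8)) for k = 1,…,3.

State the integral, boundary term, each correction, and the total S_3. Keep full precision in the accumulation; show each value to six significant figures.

Integral: ∫_8^42 ln(x) dx = 106.347.
Boundary: ½(f(8) + f(42)) = ½(2.07944 + 3.73767) = 2.90856.
Integral + boundary = 109.255.
Order-1 term: 1/12 · (0.0238095 − 0.125000) = -0.00843254.
Partial sum through k=1: 109.247.
Order-2 term: −1/720 · (2.69949e-05 − 0.00390625) = 5.38785e-06.
Partial sum through k=2: 109.247.
Order-3 term: 1/30240 · (1.83639e-07 − 0.000732422) = -2.42142e-08.

S_3 ≈ 109.247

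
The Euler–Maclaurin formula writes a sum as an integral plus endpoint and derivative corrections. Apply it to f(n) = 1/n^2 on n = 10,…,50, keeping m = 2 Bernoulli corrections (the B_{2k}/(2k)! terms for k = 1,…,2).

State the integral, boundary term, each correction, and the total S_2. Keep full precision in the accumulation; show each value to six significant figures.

S_2 ≈ 0.0853650

The integral term ∫_10^50 1/x^2 dx = 0.0800000.
Boundary: ½(f(10) + f(50)) = ½(0.0100000 + 0.000400000) = 0.00520000.
Integral + boundary = 0.0852000.
Order-1 term: 1/12 · (-1.60000e-05 − (-0.00200000)) = 0.000165333.
Running total after k=1: 0.0853653.
Order-2 term: −1/720 · (-7.68000e-08 − (-0.000240000)) = -3.33227e-07.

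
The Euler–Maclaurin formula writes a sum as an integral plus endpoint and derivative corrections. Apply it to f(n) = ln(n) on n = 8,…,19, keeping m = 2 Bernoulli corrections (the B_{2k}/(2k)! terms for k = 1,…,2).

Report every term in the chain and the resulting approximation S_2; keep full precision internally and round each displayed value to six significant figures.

The integral term ∫_8^19 ln(x) dx = 28.3088.
½[f(8) + f(19)] = ½[2.07944 + 2.94444] = 2.51194.
Running total after boundary: 30.8207.
Correction k=1: B_{2}/2! · (f^{(1)}(19) − f^{(1)}(8)) = 1/12 · (0.0526316 − 0.125000) = -0.00603070.
After k=1: 30.8147.
Correction k=2: B_{4}/4! · (f^{(3)}(19) − f^{(3)}(8)) = −1/720 · (0.000291588 − 0.00390625) = 5.02036e-06.

S_2 ≈ 30.8147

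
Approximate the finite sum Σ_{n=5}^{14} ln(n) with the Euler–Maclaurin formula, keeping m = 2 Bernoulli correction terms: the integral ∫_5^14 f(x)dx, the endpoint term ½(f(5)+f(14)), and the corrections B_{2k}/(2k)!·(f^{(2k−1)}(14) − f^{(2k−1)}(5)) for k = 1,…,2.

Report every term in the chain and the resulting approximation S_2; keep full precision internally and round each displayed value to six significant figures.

Integral: ∫_5^14 ln(x) dx = 19.8996.
Endpoint term: (f(5) + f(14))/2 = (1.60944 + 2.63906)/2 = 2.12425.
Running total after boundary: 22.0239.
Order-1 term: 1/12 · (0.0714286 − 0.200000) = -0.0107143.
After k=1: 22.0131.
Order-2 term: −1/720 · (0.000728863 − 0.0160000) = 2.12099e-05.

S_2 ≈ 22.0132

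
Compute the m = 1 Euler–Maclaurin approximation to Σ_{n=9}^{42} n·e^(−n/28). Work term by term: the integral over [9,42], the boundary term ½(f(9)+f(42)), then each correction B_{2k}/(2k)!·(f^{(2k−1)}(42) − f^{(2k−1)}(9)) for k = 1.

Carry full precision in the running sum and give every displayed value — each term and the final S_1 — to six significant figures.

Integral: ∫_9^42 x·e^(−x/28) dx = 313.881.
Endpoint term: (f(9) + f(42))/2 = (6.52601 + 9.37147)/2 = 7.94874.
Running total after boundary: 321.830.
Order-1 term: 1/12 · (-0.111565 − 0.492041) = -0.0503005.

S_1 ≈ 321.780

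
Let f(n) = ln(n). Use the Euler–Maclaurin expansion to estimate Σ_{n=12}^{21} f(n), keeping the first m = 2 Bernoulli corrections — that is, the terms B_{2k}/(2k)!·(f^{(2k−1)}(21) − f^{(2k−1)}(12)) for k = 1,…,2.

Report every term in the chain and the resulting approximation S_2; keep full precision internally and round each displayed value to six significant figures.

The integral term ∫_12^21 ln(x) dx = 25.1161.
Boundary: ½(f(12) + f(21)) = ½(2.48491 + 3.04452) = 2.76471.
Integral + boundary = 27.8808.
Order-1 term: 1/12 · (0.0476190 − 0.0833333) = -0.00297619.
After k=1: 27.8778.
Order-2 term: −1/720 · (0.000215959 − 0.00115741) = 1.30757e-06.

S_2 ≈ 27.8778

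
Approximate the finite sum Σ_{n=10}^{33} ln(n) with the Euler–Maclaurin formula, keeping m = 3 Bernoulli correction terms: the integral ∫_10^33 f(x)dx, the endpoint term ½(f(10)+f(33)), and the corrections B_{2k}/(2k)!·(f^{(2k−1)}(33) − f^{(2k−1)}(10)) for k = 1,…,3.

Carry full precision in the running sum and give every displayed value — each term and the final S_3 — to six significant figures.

∫_10^33 ln(x) dx evaluates to 69.3589.
Boundary: ½(f(10) + f(33)) = ½(2.30259 + 3.49651) = 2.89955.
Running total after boundary: 72.2584.
k=1: B_{2}/(2)! × [f^{(1)}(33) − f^{(1)}(10)] = 1/12 × (0.0303030 − 0.100000) = -0.00580808.
Partial sum through k=1: 72.2526.
k=2: B_{4}/(4)! × [f^{(3)}(33) − f^{(3)}(10)] = −1/720 × (5.56529e-05 − 0.00200000) = 2.70048e-06.
Partial sum through k=2: 72.2526.
k=3: B_{6}/(6)! × [f^{(5)}(33) − f^{(5)}(10)] = 1/30240 × (6.13256e-07 − 0.000240000) = -7.91623e-09.

S_3 ≈ 72.2526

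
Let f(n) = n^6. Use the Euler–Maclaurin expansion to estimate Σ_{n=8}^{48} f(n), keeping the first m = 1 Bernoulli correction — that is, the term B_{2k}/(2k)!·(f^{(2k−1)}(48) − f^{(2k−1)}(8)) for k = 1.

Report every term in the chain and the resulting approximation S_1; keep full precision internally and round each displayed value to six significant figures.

S_1 ≈ 9.01094e+10

Integral: ∫_8^48 x^6 dx = 8.38666e+10.
½[f(8) + f(48)] = ½[262144 + 1.22306e+10] = 6.11543e+09.
Integral + boundary = 8.99820e+10.
Order-1 term: 1/12 · (1.52882e+09 − 196608) = 1.27386e+08.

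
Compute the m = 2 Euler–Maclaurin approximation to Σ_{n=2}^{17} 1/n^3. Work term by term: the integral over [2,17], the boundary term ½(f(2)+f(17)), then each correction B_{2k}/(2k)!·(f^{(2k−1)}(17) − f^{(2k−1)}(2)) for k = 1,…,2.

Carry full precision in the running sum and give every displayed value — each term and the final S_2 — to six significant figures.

S_2 ≈ 0.200192

The integral term ∫_2^17 1/x^3 dx = 0.123270.
½[f(2) + f(17)] = ½[0.125000 + 0.000203542] = 0.0626018.
Running total after boundary: 0.185872.
Correction k=1: B_{2}/2! · (f^{(1)}(17) − f^{(1)}(2)) = 1/12 · (-3.59191e-05 − (-0.187500)) = 0.0156220.
Partial sum through k=1: 0.201494.
Correction k=2: B_{4}/4! · (f^{(3)}(17) − f^{(3)}(2)) = −1/720 · (-2.48575e-06 − (-0.937500)) = -0.00130208.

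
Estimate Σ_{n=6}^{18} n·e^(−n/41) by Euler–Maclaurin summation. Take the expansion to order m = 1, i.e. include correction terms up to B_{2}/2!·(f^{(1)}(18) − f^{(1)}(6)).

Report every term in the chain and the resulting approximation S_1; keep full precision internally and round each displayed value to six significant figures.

∫_6^18 x·e^(−x/41) dx evaluates to 105.219.
½[f(6) + f(18)] = ½[5.18318 + 11.6040] = 8.39357.
Integral + boundary = 113.612.
Correction k=1: B_{2}/2! · (f^{(1)}(18) − f^{(1)}(6)) = 1/12 · (0.361641 − 0.737444) = -0.0313169.

S_1 ≈ 113.581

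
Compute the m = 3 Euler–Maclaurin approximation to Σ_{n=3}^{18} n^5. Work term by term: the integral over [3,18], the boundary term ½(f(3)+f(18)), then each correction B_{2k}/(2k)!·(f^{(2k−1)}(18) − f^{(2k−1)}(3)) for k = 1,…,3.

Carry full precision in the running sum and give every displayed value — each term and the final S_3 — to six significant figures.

∫_3^18 x^5 dx evaluates to 5.66858e+06.
½[f(3) + f(18)] = ½[243.000 + 1.88957e+06] = 944906.
Integral + boundary = 6.61349e+06.
k=1: B_{2}/(2)! × [f^{(1)}(18) − f^{(1)}(3)] = 1/12 × (524880 − 405.000) = 43706.2.
After k=1: 6.65719e+06.
k=2: B_{4}/(4)! × [f^{(3)}(18) − f^{(3)}(3)] = −1/720 × (19440.0 − 540.000) = -26.2500.
After k=2: 6.65717e+06.
k=3: B_{6}/(6)! × [f^{(5)}(18) − f^{(5)}(3)] = 1/30240 × (120.000 − 120.000) = 0.00000.

S_3 ≈ 6.65717e+06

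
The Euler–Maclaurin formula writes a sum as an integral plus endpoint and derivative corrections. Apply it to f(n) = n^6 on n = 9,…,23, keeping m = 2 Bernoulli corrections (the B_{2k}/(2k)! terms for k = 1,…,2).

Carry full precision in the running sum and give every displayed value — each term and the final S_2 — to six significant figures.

S_2 ≈ 5.63191e+08

∫_9^23 x^6 dx evaluates to 4.85720e+08.
Endpoint term: (f(9) + f(23))/2 = (531441 + 1.48036e+08)/2 = 7.42837e+07.
Running total after boundary: 5.60004e+08.
k=1: B_{2}/(2)! × [f^{(1)}(23) − f^{(1)}(9)] = 1/12 × (3.86181e+07 − 354294) = 3.18865e+06.
After k=1: 5.63193e+08.
k=2: B_{4}/(4)! × [f^{(3)}(23) − f^{(3)}(9)] = −1/720 × (1.46004e+06 − 87480.0) = -1906.33.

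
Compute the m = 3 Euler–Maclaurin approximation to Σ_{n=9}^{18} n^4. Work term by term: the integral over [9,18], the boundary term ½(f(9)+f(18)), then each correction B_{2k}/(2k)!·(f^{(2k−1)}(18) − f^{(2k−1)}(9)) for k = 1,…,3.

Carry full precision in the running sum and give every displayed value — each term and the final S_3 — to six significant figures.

S_3 ≈ 423573

Integral: ∫_9^18 x^4 dx = 366104.
Endpoint term: (f(9) + f(18))/2 = (6561.00 + 104976)/2 = 55768.5.
Integral + boundary = 421872.
Correction k=1: B_{2}/2! · (f^{(1)}(18) − f^{(1)}(9)) = 1/12 · (23328.0 − 2916.00) = 1701.00.
Running total after k=1: 423573.
Correction k=2: B_{4}/4! · (f^{(3)}(18) − f^{(3)}(9)) = −1/720 · (432.000 − 216.000) = -0.300000.
Running total after k=2: 423573.
Correction k=3: B_{6}/6! · (f^{(5)}(18) − f^{(5)}(9)) = 1/30240 · (0.00000 − 0.00000) = 0.00000.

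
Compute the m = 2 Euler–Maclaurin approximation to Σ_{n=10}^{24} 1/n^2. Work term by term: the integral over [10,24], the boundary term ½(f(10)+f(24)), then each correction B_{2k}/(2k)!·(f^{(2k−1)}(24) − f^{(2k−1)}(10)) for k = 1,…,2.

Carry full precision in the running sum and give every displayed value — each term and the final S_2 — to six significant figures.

∫_10^24 1/x^2 dx evaluates to 0.0583333.
Endpoint term: (f(10) + f(24))/2 = (0.0100000 + 0.00173611)/2 = 0.00586806.
Running total after boundary: 0.0642014.
Order-1 term: 1/12 · (-0.000144676 − (-0.00200000)) = 0.000154610.
Partial sum through k=1: 0.0643560.
Order-2 term: −1/720 · (-3.01408e-06 − (-0.000240000)) = -3.29147e-07.

S_2 ≈ 0.0643557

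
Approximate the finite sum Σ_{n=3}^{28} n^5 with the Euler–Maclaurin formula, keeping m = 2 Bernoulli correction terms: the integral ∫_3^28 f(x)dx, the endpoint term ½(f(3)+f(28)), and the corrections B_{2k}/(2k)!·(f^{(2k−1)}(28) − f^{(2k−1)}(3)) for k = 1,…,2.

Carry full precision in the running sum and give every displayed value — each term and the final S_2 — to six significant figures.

Integral: ∫_3^28 x^5 dx = 8.03149e+07.
½[f(3) + f(28)] = ½[243.000 + 1.72104e+07] = 8.60531e+06.
Running total after boundary: 8.89202e+07.
Order-1 term: 1/12 · (3.07328e+06 − 405.000) = 256073.
Running total after k=1: 8.91763e+07.
Order-2 term: −1/720 · (47040.0 − 540.000) = -64.5833.

S_2 ≈ 8.91762e+07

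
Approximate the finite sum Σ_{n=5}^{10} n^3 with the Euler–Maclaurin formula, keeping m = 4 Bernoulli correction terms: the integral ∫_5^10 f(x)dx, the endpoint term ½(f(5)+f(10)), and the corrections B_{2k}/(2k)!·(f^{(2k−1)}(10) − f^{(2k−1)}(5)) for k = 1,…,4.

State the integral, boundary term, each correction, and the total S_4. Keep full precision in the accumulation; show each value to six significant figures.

S_4 ≈ 2925.00

∫_5^10 x^3 dx evaluates to 2343.75.
Endpoint term: (f(5) + f(10))/2 = (125.000 + 1000.00)/2 = 562.500.
Running total after boundary: 2906.25.
k=1: B_{2}/(2)! × [f^{(1)}(10) − f^{(1)}(5)] = 1/12 × (300.000 − 75.0000) = 18.7500.
Partial sum through k=1: 2925.00.
k=2: B_{4}/(4)! × [f^{(3)}(10) − f^{(3)}(5)] = −1/720 × (6.00000 − 6.00000) = 0.00000.
Partial sum through k=2: 2925.00.
k=3: B_{6}/(6)! × [f^{(5)}(10) − f^{(5)}(5)] = 1/30240 × (0.00000 − 0.00000) = 0.00000.
Partial sum through k=3: 2925.00.
k=4: B_{8}/(8)! × [f^{(7)}(10) − f^{(7)}(5)] = −1/1209600 × (0.00000 − 0.00000) = 0.00000.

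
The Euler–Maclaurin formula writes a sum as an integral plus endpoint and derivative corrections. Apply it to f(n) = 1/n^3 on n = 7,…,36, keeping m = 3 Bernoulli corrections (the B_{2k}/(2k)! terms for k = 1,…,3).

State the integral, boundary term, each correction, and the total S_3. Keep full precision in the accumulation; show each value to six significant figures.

S_3 ≈ 0.0113900

∫_7^36 1/x^3 dx evaluates to 0.00981828.
½[f(7) + f(36)] = ½[0.00291545 + 2.14335e-05] = 0.00146844.
Running total after boundary: 0.0112867.
Order-1 term: 1/12 · (-1.78612e-06 − (-0.00124948)) = 0.000103974.
Running total after k=1: 0.0113907.
Order-2 term: −1/720 · (-2.75636e-08 − (-0.000509992)) = -7.08283e-07.
Running total after k=2: 0.0113900.
Order-3 term: 1/30240 · (-8.93265e-10 − (-0.000437136)) = 1.44555e-08.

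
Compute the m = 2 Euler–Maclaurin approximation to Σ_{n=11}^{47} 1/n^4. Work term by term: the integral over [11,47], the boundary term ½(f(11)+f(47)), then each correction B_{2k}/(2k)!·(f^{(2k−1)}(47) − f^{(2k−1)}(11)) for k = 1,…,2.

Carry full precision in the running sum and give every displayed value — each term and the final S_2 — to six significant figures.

S_2 ≈ 0.000283541

The integral term ∫_11^47 1/x^4 dx = 0.000247228.
Boundary: ½(f(11) + f(47)) = ½(6.83013e-05 + 2.04931e-07) = 3.42531e-05.
Running total after boundary: 0.000281481.
Order-1 term: 1/12 · (-1.74410e-08 − (-2.48369e-05)) = 2.06828e-06.
After k=1: 0.000283549.
Order-2 term: −1/720 · (-2.36862e-10 − (-6.15790e-06)) = -8.55231e-09.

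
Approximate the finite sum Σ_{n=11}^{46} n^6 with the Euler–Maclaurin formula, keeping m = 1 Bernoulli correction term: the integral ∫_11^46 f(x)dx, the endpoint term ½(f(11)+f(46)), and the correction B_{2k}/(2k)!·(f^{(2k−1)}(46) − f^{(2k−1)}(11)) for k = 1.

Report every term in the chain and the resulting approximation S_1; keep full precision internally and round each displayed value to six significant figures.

Integral: ∫_11^46 x^6 dx = 6.22569e+10.
Boundary: ½(f(11) + f(46)) = ½(1.77156e+06 + 9.47430e+09) = 4.73803e+09.
So far: 6.69949e+10.
Order-1 term: 1/12 · (1.23578e+09 − 966306) = 1.02901e+08.

S_1 ≈ 6.70978e+10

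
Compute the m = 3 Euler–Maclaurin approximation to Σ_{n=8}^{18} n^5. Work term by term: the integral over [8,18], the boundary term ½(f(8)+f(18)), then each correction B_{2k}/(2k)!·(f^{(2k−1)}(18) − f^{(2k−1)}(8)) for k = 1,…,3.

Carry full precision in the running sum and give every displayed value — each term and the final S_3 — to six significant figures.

Integral: ∫_8^18 x^5 dx = 5.62501e+06.
Boundary: ½(f(8) + f(18)) = ½(32768.0 + 1.88957e+06) = 961168.
So far: 6.58618e+06.
k=1: B_{2}/(2)! × [f^{(1)}(18) − f^{(1)}(8)] = 1/12 × (524880 − 20480.0) = 42033.3.
After k=1: 6.62821e+06.
k=2: B_{4}/(4)! × [f^{(3)}(18) − f^{(3)}(8)] = −1/720 × (19440.0 − 3840.00) = -21.6667.
After k=2: 6.62819e+06.
k=3: B_{6}/(6)! × [f^{(5)}(18) − f^{(5)}(8)] = 1/30240 × (120.000 − 120.000) = 0.00000.

S_3 ≈ 6.62819e+06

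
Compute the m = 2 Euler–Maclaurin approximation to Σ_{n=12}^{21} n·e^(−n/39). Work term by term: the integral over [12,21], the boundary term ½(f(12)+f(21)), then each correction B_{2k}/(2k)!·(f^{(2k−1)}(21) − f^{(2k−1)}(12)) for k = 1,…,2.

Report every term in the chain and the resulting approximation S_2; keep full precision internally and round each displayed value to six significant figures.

Integral: ∫_12^21 x·e^(−x/39) dx = 96.4660.
Boundary: ½(f(12) + f(21)) = ½(8.82170 + 12.2566) = 10.5391.
Integral + boundary = 107.005.
Correction k=1: B_{2}/2! · (f^{(1)}(21) − f^{(1)}(12)) = 1/12 · (0.269375 − 0.508944) = -0.0199641.
Running total after k=1: 106.985.
Correction k=2: B_{4}/4! · (f^{(3)}(21) − f^{(3)}(12)) = −1/720 · (0.000944553 − 0.00130127) = 4.95435e-07.

S_2 ≈ 106.985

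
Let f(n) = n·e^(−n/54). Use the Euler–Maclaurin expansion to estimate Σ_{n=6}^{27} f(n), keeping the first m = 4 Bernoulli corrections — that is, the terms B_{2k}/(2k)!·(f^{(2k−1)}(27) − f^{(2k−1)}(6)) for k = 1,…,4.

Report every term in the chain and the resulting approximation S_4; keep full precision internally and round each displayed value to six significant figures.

S_4 ≈ 257.146

Integral: ∫_6^27 x·e^(−x/54) dx = 246.314.
½[f(6) + f(27)] = ½[5.36904 + 16.3763] = 10.8727.
So far: 257.187.
Order-1 term: 1/12 · (0.303265 − 0.795413) = -0.0410123.
After k=1: 257.146.
Order-2 term: −1/720 · (0.000520002 − 0.000886520) = 5.09052e-07.
After k=2: 257.146.
Order-3 term: 1/30240 · (3.20989e-07 − 5.14494e-07) = -6.39897e-12.
After k=3: 257.146.
Order-4 term: −1/1209600 · (1.59002e-10 − 2.48617e-10) = 7.40866e-17.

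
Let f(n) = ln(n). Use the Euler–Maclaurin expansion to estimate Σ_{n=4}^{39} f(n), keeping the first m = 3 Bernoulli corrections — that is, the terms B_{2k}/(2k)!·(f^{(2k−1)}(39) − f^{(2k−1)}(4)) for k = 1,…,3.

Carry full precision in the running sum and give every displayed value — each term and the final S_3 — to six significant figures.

S_3 ≈ 104.840

Integral: ∫_4^39 ln(x) dx = 102.334.
Boundary: ½(f(4) + f(39)) = ½(1.38629 + 3.66356) = 2.52493.
Integral + boundary = 104.859.
Correction k=1: B_{2}/2! · (f^{(1)}(39) − f^{(1)}(4)) = 1/12 · (0.0256410 − 0.250000) = -0.0186966.
After k=1: 104.840.
Correction k=2: B_{4}/4! · (f^{(3)}(39) − f^{(3)}(4)) = −1/720 · (3.37160e-05 − 0.0312500) = 4.33559e-05.
After k=2: 104.840.
Correction k=3: B_{6}/6! · (f^{(5)}(39) − f^{(5)}(4)) = 1/30240 · (2.66004e-07 − 0.0234375) = -7.75041e-07.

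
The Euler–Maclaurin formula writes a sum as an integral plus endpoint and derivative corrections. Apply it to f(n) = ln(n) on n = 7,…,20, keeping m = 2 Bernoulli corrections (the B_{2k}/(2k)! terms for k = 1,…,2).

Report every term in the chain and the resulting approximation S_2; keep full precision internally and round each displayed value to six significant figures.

Integral: ∫_7^20 ln(x) dx = 33.2933.
Endpoint term: (f(7) + f(20))/2 = (1.94591 + 2.99573)/2 = 2.47082.
Integral + boundary = 35.7641.
k=1: B_{2}/(2)! × [f^{(1)}(20) − f^{(1)}(7)] = 1/12 × (0.0500000 − 0.142857) = -0.00773810.
After k=1: 35.7564.
k=2: B_{4}/(4)! × [f^{(3)}(20) − f^{(3)}(7)] = −1/720 × (0.000250000 − 0.00583090) = 7.75126e-06.

S_2 ≈ 35.7564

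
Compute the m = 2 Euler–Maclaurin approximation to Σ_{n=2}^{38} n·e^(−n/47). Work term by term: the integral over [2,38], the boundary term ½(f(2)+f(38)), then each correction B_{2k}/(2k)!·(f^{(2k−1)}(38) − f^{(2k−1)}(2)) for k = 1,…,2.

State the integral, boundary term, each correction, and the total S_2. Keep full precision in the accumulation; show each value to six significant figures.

Integral: ∫_2^38 x·e^(−x/47) dx = 427.199.
Endpoint term: (f(2) + f(38))/2 = (1.91668 + 16.9298)/2 = 9.42324.
Running total after boundary: 436.622.
k=1: B_{2}/(2)! × [f^{(1)}(38) − f^{(1)}(2)] = 1/12 × (0.0853126 − 0.917559) = -0.0693539.
Running total after k=1: 436.553.
k=2: B_{4}/(4)! × [f^{(3)}(38) − f^{(3)}(2)] = −1/720 × (0.000441989 − 0.00128304) = 1.16813e-06.

S_2 ≈ 436.553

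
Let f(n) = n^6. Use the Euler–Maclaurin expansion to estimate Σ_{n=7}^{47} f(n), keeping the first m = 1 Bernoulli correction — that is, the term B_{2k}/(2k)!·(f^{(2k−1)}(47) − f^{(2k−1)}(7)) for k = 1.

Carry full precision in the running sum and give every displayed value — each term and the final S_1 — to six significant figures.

Integral: ∫_7^47 x^6 dx = 7.23746e+10.
Boundary: ½(f(7) + f(47)) = ½(117649 + 1.07792e+10) = 5.38967e+09.
So far: 7.77643e+10.
Correction k=1: B_{2}/2! · (f^{(1)}(47) − f^{(1)}(7)) = 1/12 · (1.37607e+09 − 100842) = 1.14664e+08.

S_1 ≈ 7.78789e+10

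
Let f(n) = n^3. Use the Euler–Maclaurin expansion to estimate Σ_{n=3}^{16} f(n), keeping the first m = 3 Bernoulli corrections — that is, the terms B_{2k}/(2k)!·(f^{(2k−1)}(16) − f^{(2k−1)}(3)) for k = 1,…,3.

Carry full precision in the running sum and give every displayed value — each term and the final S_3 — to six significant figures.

S_3 ≈ 18487.0

Integral: ∫_3^16 x^3 dx = 16363.8.
Endpoint term: (f(3) + f(16))/2 = (27.0000 + 4096.00)/2 = 2061.50.
So far: 18425.2.
k=1: B_{2}/(2)! × [f^{(1)}(16) − f^{(1)}(3)] = 1/12 × (768.000 − 27.0000) = 61.7500.
Running total after k=1: 18487.0.
k=2: B_{4}/(4)! × [f^{(3)}(16) − f^{(3)}(3)] = −1/720 × (6.00000 − 6.00000) = 0.00000.
Running total after k=2: 18487.0.
k=3: B_{6}/(6)! × [f^{(5)}(16) − f^{(5)}(3)] = 1/30240 × (0.00000 − 0.00000) = 0.00000.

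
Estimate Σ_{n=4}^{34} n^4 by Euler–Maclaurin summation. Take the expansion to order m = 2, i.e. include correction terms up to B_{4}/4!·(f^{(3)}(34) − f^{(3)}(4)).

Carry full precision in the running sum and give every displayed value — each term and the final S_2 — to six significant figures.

S_2 ≈ 9.76826e+06

Integral: ∫_4^34 x^4 dx = 9.08688e+06.
½[f(4) + f(34)] = ½[256.000 + 1.33634e+06] = 668296.
So far: 9.75518e+06.
Order-1 term: 1/12 · (157216 − 256.000) = 13080.0.
Running total after k=1: 9.76826e+06.
Order-2 term: −1/720 · (816.000 − 96.0000) = -1.00000.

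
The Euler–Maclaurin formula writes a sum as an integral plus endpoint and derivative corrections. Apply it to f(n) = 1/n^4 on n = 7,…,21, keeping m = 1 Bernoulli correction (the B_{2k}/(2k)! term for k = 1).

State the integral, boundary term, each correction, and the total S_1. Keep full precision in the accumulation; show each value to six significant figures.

S_1 ≈ 0.00116639

The integral term ∫_7^21 1/x^4 dx = 0.000935824.
Endpoint term: (f(7) + f(21))/2 = (0.000416493 + 5.14189e-06)/2 = 0.000210818.
So far: 0.00114664.
k=1: B_{2}/(2)! × [f^{(1)}(21) − f^{(1)}(7)] = 1/12 × (-9.79408e-07 − (-0.000237996)) = 1.97514e-05.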